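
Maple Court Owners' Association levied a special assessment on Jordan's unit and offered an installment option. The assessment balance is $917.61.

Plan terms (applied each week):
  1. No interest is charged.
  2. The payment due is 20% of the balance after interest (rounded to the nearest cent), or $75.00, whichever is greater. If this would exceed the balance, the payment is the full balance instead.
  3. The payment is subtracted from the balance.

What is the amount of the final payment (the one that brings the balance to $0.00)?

$0.69

Week 1: opening $917.61; payment $183.52; balance $734.09
Week 2: opening $734.09; payment $146.82; balance $587.27
Week 3: opening $587.27; payment $117.45; balance $469.82
Week 4: opening $469.82; payment $93.96; balance $375.86
Week 5: opening $375.86; payment $75.17; balance $300.69
Week 6: opening $300.69; payment $75.00; balance $225.69
Week 7: opening $225.69; payment $75.00; balance $150.69
Week 8: opening $150.69; payment $75.00; balance $75.69
Week 9: opening $75.69; payment $75.00; balance $0.69
Week 10: opening $0.69; payment $0.69; balance $0.00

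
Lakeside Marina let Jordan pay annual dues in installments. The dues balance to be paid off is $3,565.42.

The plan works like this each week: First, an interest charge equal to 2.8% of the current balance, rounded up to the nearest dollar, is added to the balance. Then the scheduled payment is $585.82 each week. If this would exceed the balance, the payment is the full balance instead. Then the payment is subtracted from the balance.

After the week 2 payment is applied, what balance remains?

$2,580.78

Week 1: opening $3,565.42; interest $100.00 → $3,665.42; payment $585.82; balance $3,079.60
Week 2: opening $3,079.60; interest $87.00 → $3,166.60; payment $585.82; balance $2,580.78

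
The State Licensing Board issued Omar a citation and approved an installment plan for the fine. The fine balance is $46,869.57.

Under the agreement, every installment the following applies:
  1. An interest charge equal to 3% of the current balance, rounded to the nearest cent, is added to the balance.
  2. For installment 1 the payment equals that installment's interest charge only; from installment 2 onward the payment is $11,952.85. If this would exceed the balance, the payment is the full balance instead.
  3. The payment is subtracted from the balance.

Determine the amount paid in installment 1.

Installment 1: opening $46,869.57; interest $1,406.09 → $48,275.66; payment $1,406.09; balance $46,869.57

$1,406.09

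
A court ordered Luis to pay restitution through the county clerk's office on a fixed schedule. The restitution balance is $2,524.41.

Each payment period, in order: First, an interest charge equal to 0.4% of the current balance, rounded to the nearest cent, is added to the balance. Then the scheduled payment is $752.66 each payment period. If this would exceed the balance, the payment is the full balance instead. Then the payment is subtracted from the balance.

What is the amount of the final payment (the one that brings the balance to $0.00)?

Payment period 1: opening $2,524.41; interest $10.10 → $2,534.51; payment $752.66; balance $1,781.85
Payment period 2: opening $1,781.85; interest $7.13 → $1,788.98; payment $752.66; balance $1,036.32
Payment period 3: opening $1,036.32; interest $4.15 → $1,040.47; payment $752.66; balance $287.81
Payment period 4: opening $287.81; interest $1.15 → $288.96; payment $288.96; balance $0.00

$288.96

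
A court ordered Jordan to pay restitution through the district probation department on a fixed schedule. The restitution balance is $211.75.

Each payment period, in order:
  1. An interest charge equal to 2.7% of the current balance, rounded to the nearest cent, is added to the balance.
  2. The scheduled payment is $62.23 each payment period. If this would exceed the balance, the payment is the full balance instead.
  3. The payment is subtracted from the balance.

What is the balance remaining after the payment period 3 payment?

Payment period 1: opening $211.75; interest $5.72 → $217.47; payment $62.23; balance $155.24
Payment period 2: opening $155.24; interest $4.19 → $159.43; payment $62.23; balance $97.20
Payment period 3: opening $97.20; interest $2.62 → $99.82; payment $62.23; balance $37.59

$37.59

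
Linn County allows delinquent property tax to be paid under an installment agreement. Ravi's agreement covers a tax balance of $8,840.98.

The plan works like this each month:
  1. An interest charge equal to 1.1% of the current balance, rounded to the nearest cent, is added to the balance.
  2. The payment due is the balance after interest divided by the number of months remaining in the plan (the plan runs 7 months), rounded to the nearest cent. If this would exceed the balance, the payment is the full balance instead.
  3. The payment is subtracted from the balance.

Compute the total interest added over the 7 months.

$397.68

# | Opening | Interest | Payment | End bal
1 | $8,840.98 | $97.25 | $1,276.89 | $7,661.34
2 | $7,661.34 | $84.27 | $1,290.94 | $6,454.67
3 | $6,454.67 | $71.00 | $1,305.13 | $5,220.54
4 | $5,220.54 | $57.43 | $1,319.49 | $3,958.48
5 | $3,958.48 | $43.54 | $1,334.01 | $2,668.01
6 | $2,668.01 | $29.35 | $1,348.68 | $1,348.68
7 | $1,348.68 | $14.84 | $1,363.52 | $0.00
Total interest: $97.25 + $84.27 + $71.00 + $57.43 + $43.54 + $29.35 + $14.84 = $397.68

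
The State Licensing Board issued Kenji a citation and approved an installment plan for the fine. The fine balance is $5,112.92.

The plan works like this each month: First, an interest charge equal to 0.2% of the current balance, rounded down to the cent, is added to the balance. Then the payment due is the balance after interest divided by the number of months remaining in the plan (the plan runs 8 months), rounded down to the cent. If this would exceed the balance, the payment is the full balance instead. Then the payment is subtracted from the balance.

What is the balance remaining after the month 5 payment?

Month 1: opening $5,112.92; interest $10.22 → $5,123.14; payment $640.39; balance $4,482.75
Month 2: opening $4,482.75; interest $8.96 → $4,491.71; payment $641.67; balance $3,850.04
Month 3: opening $3,850.04; interest $7.70 → $3,857.74; payment $642.95; balance $3,214.79
Month 4: opening $3,214.79; interest $6.42 → $3,221.21; payment $644.24; balance $2,576.97
Month 5: opening $2,576.97; interest $5.15 → $2,582.12; payment $645.53; balance $1,936.59

$1,936.59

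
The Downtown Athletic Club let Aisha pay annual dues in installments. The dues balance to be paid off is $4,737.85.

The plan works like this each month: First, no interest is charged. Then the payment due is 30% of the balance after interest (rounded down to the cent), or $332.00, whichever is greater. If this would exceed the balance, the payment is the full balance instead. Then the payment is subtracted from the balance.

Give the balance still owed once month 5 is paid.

# | Opening | Payment | End bal
1 | $4,737.85 | $1,421.35 | $3,316.50
2 | $3,316.50 | $994.95 | $2,321.55
3 | $2,321.55 | $696.46 | $1,625.09
4 | $1,625.09 | $487.52 | $1,137.57
5 | $1,137.57 | $341.27 | $796.30

$796.30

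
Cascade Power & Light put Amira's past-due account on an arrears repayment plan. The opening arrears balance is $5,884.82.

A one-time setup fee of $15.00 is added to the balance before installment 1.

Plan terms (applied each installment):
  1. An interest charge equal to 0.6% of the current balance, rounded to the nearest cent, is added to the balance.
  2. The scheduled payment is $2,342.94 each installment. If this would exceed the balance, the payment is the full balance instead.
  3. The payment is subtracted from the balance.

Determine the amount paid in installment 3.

$1,278.52

Installment 1: opening $5,899.82; interest $35.40 → $5,935.22; payment $2,342.94; balance $3,592.28
Installment 2: opening $3,592.28; interest $21.55 → $3,613.83; payment $2,342.94; balance $1,270.89
Installment 3: opening $1,270.89; interest $7.63 → $1,278.52; payment $1,278.52; balance $0.00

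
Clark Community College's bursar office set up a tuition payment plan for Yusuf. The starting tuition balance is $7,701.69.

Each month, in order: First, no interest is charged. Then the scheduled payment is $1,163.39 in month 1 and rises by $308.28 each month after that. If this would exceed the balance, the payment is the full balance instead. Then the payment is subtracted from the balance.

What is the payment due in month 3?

$1,779.95

# | Opening | Payment | End bal
1 | $7,701.69 | $1,163.39 | $6,538.30
2 | $6,538.30 | $1,471.67 | $5,066.63
3 | $5,066.63 | $1,779.95 | $3,286.68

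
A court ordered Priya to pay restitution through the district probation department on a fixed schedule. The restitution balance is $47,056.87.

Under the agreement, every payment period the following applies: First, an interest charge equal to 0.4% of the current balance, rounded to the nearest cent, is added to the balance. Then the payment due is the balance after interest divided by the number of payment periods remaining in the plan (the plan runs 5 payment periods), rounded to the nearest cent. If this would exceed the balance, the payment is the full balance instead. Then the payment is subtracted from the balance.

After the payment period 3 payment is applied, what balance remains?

$19,049.52

Payment period 1: $47,056.87 +$188.23 interest = $47,245.10; pay $9,449.02 → $37,796.08
Payment period 2: $37,796.08 +$151.18 interest = $37,947.26; pay $9,486.82 → $28,460.44
Payment period 3: $28,460.44 +$113.84 interest = $28,574.28; pay $9,524.76 → $19,049.52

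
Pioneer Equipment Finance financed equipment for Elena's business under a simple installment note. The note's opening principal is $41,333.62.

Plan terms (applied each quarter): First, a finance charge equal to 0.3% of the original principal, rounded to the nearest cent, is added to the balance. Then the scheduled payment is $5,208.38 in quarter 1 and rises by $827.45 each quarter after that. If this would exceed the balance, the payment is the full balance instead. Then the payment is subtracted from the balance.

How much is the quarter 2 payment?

Quarter 1: opening $41,333.62; interest $124.00 → $41,457.62; payment $5,208.38; balance $36,249.24
Quarter 2: opening $36,249.24; interest $124.00 → $36,373.24; payment $6,035.83; balance $30,337.41

$6,035.83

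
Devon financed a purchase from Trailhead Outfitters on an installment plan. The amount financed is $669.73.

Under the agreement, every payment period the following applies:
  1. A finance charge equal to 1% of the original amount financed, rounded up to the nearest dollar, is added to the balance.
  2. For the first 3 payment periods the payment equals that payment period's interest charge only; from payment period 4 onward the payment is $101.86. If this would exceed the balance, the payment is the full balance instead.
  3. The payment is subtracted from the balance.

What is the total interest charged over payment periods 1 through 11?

$77.00

Payment period 1: $669.73 +$7.00 interest = $676.73; pay $7.00 → $669.73
Payment period 2: $669.73 +$7.00 interest = $676.73; pay $7.00 → $669.73
Payment period 3: $669.73 +$7.00 interest = $676.73; pay $7.00 → $669.73
Payment period 4: $669.73 +$7.00 interest = $676.73; pay $101.86 → $574.87
Payment period 5: $574.87 +$7.00 interest = $581.87; pay $101.86 → $480.01
Payment period 6: $480.01 +$7.00 interest = $487.01; pay $101.86 → $385.15
Payment period 7: $385.15 +$7.00 interest = $392.15; pay $101.86 → $290.29
Payment period 8: $290.29 +$7.00 interest = $297.29; pay $101.86 → $195.43
Payment period 9: $195.43 +$7.00 interest = $202.43; pay $101.86 → $100.57
Payment period 10: $100.57 +$7.00 interest = $107.57; pay $101.86 → $5.71
Payment period 11: $5.71 +$7.00 interest = $12.71; pay $12.71 → $0.00
Total interest: $7.00 + $7.00 + $7.00 + $7.00 + $7.00 + $7.00 + $7.00 + $7.00 + $7.00 + $7.00 + $7.00 = $77.00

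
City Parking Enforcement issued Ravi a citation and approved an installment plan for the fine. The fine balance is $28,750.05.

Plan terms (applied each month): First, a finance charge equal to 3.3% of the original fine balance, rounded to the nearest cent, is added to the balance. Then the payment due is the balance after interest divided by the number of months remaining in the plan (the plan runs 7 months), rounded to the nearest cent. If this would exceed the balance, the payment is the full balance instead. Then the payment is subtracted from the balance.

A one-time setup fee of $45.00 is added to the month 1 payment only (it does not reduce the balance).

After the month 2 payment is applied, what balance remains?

# | Opening | Interest | Payment | Fee | End bal
1 | $28,750.05 | $948.75 | $4,242.69 | $45.00 | $25,456.11
2 | $25,456.11 | $948.75 | $4,400.81 | — | $22,004.05

$22,004.05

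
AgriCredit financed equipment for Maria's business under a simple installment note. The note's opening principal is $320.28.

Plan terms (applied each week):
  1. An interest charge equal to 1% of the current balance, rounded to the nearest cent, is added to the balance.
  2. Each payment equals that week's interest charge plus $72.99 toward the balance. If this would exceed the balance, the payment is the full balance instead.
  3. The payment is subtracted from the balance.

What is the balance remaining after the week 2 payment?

$174.30

# | Opening | Interest | Payment | End bal
1 | $320.28 | $3.20 | $76.19 | $247.29
2 | $247.29 | $2.47 | $75.46 | $174.30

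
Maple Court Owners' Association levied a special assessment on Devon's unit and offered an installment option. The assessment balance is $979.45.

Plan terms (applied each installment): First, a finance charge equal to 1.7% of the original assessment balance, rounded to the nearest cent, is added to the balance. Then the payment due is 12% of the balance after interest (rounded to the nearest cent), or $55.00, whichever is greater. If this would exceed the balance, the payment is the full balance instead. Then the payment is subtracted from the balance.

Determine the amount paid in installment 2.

Installment 1: $979.45 +$16.65 interest = $996.10; pay $119.53 → $876.57
Installment 2: $876.57 +$16.65 interest = $893.22; pay $107.19 → $786.03

$107.19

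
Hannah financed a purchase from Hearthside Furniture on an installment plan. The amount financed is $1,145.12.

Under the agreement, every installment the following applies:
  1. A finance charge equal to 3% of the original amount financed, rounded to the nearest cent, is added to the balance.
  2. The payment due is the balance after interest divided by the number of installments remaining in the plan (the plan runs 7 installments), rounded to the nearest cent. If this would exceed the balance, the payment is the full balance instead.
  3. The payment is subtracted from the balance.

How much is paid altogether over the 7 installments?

# | Opening | Interest | Payment | End bal
1 | $1,145.12 | $34.35 | $168.50 | $1,010.97
2 | $1,010.97 | $34.35 | $174.22 | $871.10
3 | $871.10 | $34.35 | $181.09 | $724.36
4 | $724.36 | $34.35 | $189.68 | $569.03
5 | $569.03 | $34.35 | $201.13 | $402.25
6 | $402.25 | $34.35 | $218.30 | $218.30
7 | $218.30 | $34.35 | $252.65 | $0.00
Total paid: $1,385.57

$1,385.57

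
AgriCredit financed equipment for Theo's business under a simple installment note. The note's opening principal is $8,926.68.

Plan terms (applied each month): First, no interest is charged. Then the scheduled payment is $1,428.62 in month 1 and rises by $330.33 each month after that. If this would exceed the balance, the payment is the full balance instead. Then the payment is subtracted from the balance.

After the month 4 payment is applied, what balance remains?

$1,230.22

Month 1: $8,926.68 − $1,428.62 → $7,498.06
Month 2: $7,498.06 − $1,758.95 → $5,739.11
Month 3: $5,739.11 − $2,089.28 → $3,649.83
Month 4: $3,649.83 − $2,419.61 → $1,230.22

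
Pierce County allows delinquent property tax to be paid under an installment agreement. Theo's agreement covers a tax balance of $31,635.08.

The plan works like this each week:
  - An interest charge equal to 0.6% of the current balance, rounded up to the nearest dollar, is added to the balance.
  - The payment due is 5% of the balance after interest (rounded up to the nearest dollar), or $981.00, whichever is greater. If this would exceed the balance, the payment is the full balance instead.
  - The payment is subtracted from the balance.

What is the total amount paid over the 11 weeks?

Week 1: opening $31,635.08; interest $190.00 → $31,825.08; payment $1,592.00; balance $30,233.08
Week 2: opening $30,233.08; interest $182.00 → $30,415.08; payment $1,521.00; balance $28,894.08
Week 3: opening $28,894.08; interest $174.00 → $29,068.08; payment $1,454.00; balance $27,614.08
Week 4: opening $27,614.08; interest $166.00 → $27,780.08; payment $1,390.00; balance $26,390.08
Week 5: opening $26,390.08; interest $159.00 → $26,549.08; payment $1,328.00; balance $25,221.08
Week 6: opening $25,221.08; interest $152.00 → $25,373.08; payment $1,269.00; balance $24,104.08
Week 7: opening $24,104.08; interest $145.00 → $24,249.08; payment $1,213.00; balance $23,036.08
Week 8: opening $23,036.08; interest $139.00 → $23,175.08; payment $1,159.00; balance $22,016.08
Week 9: opening $22,016.08; interest $133.00 → $22,149.08; payment $1,108.00; balance $21,041.08
Week 10: opening $21,041.08; interest $127.00 → $21,168.08; payment $1,059.00; balance $20,109.08
Week 11: opening $20,109.08; interest $121.00 → $20,230.08; payment $1,012.00; balance $19,218.08
Total paid: $14,105.00

$14,105.00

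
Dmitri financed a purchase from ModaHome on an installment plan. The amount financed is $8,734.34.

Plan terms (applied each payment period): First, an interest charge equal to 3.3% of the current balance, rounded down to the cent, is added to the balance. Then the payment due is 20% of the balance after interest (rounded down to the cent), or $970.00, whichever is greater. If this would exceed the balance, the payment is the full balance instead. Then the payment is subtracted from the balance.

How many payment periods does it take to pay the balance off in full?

9

Payment period 1: $8,734.34 +$288.23 interest = $9,022.57; pay $1,804.51 → $7,218.06
Payment period 2: $7,218.06 +$238.19 interest = $7,456.25; pay $1,491.25 → $5,965.00
Payment period 3: $5,965.00 +$196.84 interest = $6,161.84; pay $1,232.36 → $4,929.48
Payment period 4: $4,929.48 +$162.67 interest = $5,092.15; pay $1,018.43 → $4,073.72
Payment period 5: $4,073.72 +$134.43 interest = $4,208.15; pay $970.00 → $3,238.15
Payment period 6: $3,238.15 +$106.85 interest = $3,345.00; pay $970.00 → $2,375.00
Payment period 7: $2,375.00 +$78.37 interest = $2,453.37; pay $970.00 → $1,483.37
Payment period 8: $1,483.37 +$48.95 interest = $1,532.32; pay $970.00 → $562.32
Payment period 9: $562.32 +$18.55 interest = $580.87; pay $580.87 → $0.00
Balance reaches $0.00 in payment period 9.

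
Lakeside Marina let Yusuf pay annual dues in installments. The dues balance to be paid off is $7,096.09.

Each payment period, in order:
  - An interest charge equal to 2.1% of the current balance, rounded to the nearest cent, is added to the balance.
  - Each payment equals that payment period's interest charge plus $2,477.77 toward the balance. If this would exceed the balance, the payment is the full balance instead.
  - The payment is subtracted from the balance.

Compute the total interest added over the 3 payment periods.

$290.95

Payment period 1: opening $7,096.09; interest $149.02 → $7,245.11; payment $2,626.79; balance $4,618.32
Payment period 2: opening $4,618.32; interest $96.98 → $4,715.30; payment $2,574.75; balance $2,140.55
Payment period 3: opening $2,140.55; interest $44.95 → $2,185.50; payment $2,185.50; balance $0.00
Total interest: $149.02 + $96.98 + $44.95 = $290.95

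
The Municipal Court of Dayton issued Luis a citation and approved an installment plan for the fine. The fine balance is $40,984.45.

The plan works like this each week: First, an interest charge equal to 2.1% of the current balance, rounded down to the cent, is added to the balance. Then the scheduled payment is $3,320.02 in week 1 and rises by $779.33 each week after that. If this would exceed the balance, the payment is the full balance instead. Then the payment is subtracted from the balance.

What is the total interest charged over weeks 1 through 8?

# | Opening | Interest | Payment | End bal
1 | $40,984.45 | $860.67 | $3,320.02 | $38,525.10
2 | $38,525.10 | $809.02 | $4,099.35 | $35,234.77
3 | $35,234.77 | $739.93 | $4,878.68 | $31,096.02
4 | $31,096.02 | $653.01 | $5,658.01 | $26,091.02
5 | $26,091.02 | $547.91 | $6,437.34 | $20,201.59
6 | $20,201.59 | $424.23 | $7,216.67 | $13,409.15
7 | $13,409.15 | $281.59 | $7,996.00 | $5,694.74
8 | $5,694.74 | $119.58 | $5,814.32 | $0.00
Total interest: $860.67 + $809.02 + $739.93 + $653.01 + $547.91 + $424.23 + $281.59 + $119.58 = $4,435.94

$4,435.94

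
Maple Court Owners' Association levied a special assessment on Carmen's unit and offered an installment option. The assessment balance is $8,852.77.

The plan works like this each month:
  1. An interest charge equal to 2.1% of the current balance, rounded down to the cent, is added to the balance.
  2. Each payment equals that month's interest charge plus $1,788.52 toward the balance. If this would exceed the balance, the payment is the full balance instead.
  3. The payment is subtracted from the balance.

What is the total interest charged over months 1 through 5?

Month 1: opening $8,852.77; interest $185.90 → $9,038.67; payment $1,974.42; balance $7,064.25
Month 2: opening $7,064.25; interest $148.34 → $7,212.59; payment $1,936.86; balance $5,275.73
Month 3: opening $5,275.73; interest $110.79 → $5,386.52; payment $1,899.31; balance $3,487.21
Month 4: opening $3,487.21; interest $73.23 → $3,560.44; payment $1,861.75; balance $1,698.69
Month 5: opening $1,698.69; interest $35.67 → $1,734.36; payment $1,734.36; balance $0.00
Total interest: $185.90 + $148.34 + $110.79 + $73.23 + $35.67 = $553.93

$553.93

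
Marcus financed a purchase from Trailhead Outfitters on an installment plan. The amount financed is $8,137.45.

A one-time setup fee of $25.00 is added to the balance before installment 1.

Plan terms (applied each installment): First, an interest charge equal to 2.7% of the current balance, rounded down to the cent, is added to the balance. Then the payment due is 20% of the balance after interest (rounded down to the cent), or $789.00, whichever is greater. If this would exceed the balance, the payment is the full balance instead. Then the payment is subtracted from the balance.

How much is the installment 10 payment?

# | Opening | Interest | Payment | End bal
1 | $8,162.45 | $220.38 | $1,676.56 | $6,706.27
2 | $6,706.27 | $181.06 | $1,377.46 | $5,509.87
3 | $5,509.87 | $148.76 | $1,131.72 | $4,526.91
4 | $4,526.91 | $122.22 | $929.82 | $3,719.31
5 | $3,719.31 | $100.42 | $789.00 | $3,030.73
6 | $3,030.73 | $81.82 | $789.00 | $2,323.55
7 | $2,323.55 | $62.73 | $789.00 | $1,597.28
8 | $1,597.28 | $43.12 | $789.00 | $851.40
9 | $851.40 | $22.98 | $789.00 | $85.38
10 | $85.38 | $2.30 | $87.68 | $0.00

$87.68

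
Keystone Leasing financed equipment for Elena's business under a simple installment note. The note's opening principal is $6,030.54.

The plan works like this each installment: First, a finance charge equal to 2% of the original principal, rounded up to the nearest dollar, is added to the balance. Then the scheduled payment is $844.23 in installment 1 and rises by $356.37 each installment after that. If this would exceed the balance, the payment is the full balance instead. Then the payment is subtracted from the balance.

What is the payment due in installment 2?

Installment 1: opening $6,030.54; interest $121.00 → $6,151.54; payment $844.23; balance $5,307.31
Installment 2: opening $5,307.31; interest $121.00 → $5,428.31; payment $1,200.60; balance $4,227.71

$1,200.60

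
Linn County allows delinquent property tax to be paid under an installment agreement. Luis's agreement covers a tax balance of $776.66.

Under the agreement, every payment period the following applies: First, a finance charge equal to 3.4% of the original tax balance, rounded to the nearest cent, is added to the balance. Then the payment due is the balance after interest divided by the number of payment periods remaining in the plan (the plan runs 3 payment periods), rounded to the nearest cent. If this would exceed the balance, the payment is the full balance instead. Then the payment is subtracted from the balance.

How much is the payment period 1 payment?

# | Opening | Interest | Payment | End bal
1 | $776.66 | $26.41 | $267.69 | $535.38

$267.69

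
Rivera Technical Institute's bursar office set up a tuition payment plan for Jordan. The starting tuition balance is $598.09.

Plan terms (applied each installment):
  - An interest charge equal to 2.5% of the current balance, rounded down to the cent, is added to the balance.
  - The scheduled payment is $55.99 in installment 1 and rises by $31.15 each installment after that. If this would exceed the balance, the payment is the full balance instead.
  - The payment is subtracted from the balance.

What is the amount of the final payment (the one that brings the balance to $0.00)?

$64.55

Installment 1: $598.09 +$14.95 interest = $613.04; pay $55.99 → $557.05
Installment 2: $557.05 +$13.92 interest = $570.97; pay $87.14 → $483.83
Installment 3: $483.83 +$12.09 interest = $495.92; pay $118.29 → $377.63
Installment 4: $377.63 +$9.44 interest = $387.07; pay $149.44 → $237.63
Installment 5: $237.63 +$5.94 interest = $243.57; pay $180.59 → $62.98
Installment 6: $62.98 +$1.57 interest = $64.55; pay $64.55 → $0.00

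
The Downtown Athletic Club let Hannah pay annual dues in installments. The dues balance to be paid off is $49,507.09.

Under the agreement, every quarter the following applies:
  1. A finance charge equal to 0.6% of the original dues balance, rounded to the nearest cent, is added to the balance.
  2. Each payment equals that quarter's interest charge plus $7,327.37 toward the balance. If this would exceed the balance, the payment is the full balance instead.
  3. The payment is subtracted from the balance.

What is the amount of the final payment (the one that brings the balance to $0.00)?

# | Opening | Interest | Payment | End bal
1 | $49,507.09 | $297.04 | $7,624.41 | $42,179.72
2 | $42,179.72 | $297.04 | $7,624.41 | $34,852.35
3 | $34,852.35 | $297.04 | $7,624.41 | $27,524.98
4 | $27,524.98 | $297.04 | $7,624.41 | $20,197.61
5 | $20,197.61 | $297.04 | $7,624.41 | $12,870.24
6 | $12,870.24 | $297.04 | $7,624.41 | $5,542.87
7 | $5,542.87 | $297.04 | $5,839.91 | $0.00

$5,839.91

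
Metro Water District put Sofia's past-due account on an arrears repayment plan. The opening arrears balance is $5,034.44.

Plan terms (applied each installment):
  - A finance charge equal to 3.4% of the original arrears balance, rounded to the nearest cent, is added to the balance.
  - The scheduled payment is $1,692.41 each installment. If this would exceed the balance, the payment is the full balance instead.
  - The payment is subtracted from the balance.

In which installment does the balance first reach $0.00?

4

Installment 1: $5,034.44 +$171.17 interest = $5,205.61; pay $1,692.41 → $3,513.20
Installment 2: $3,513.20 +$171.17 interest = $3,684.37; pay $1,692.41 → $1,991.96
Installment 3: $1,991.96 +$171.17 interest = $2,163.13; pay $1,692.41 → $470.72
Installment 4: $470.72 +$171.17 interest = $641.89; pay $641.89 → $0.00
Balance reaches $0.00 in installment 4.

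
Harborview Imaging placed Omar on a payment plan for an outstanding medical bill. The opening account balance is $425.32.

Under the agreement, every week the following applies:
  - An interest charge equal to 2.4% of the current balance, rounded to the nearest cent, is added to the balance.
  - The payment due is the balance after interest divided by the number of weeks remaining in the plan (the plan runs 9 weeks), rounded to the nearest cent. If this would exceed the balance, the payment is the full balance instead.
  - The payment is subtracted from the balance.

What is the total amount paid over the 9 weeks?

$479.78

# | Opening | Interest | Payment | End bal
1 | $425.32 | $10.21 | $48.39 | $387.14
2 | $387.14 | $9.29 | $49.55 | $346.88
3 | $346.88 | $8.33 | $50.74 | $304.47
4 | $304.47 | $7.31 | $51.96 | $259.82
5 | $259.82 | $6.24 | $53.21 | $212.85
6 | $212.85 | $5.11 | $54.49 | $163.47
7 | $163.47 | $3.92 | $55.80 | $111.59
8 | $111.59 | $2.68 | $57.14 | $57.13
9 | $57.13 | $1.37 | $58.50 | $0.00
Total paid: $479.78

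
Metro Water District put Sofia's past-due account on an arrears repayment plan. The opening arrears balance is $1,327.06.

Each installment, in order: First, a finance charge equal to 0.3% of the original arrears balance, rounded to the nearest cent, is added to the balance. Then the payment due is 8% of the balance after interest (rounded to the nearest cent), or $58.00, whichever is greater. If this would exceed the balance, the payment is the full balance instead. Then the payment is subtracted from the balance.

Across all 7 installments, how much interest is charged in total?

Installment 1: $1,327.06 +$3.98 interest = $1,331.04; pay $106.48 → $1,224.56
Installment 2: $1,224.56 +$3.98 interest = $1,228.54; pay $98.28 → $1,130.26
Installment 3: $1,130.26 +$3.98 interest = $1,134.24; pay $90.74 → $1,043.50
Installment 4: $1,043.50 +$3.98 interest = $1,047.48; pay $83.80 → $963.68
Installment 5: $963.68 +$3.98 interest = $967.66; pay $77.41 → $890.25
Installment 6: $890.25 +$3.98 interest = $894.23; pay $71.54 → $822.69
Installment 7: $822.69 +$3.98 interest = $826.67; pay $66.13 → $760.54
Total interest: $3.98 + $3.98 + $3.98 + $3.98 + $3.98 + $3.98 + $3.98 = $27.86

$27.86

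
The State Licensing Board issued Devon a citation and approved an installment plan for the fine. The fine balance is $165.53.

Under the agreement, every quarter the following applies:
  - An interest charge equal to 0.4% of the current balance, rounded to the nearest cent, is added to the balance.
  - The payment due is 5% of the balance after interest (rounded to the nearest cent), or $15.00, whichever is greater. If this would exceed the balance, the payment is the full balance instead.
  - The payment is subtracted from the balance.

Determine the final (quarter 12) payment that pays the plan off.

Quarter 1: opening $165.53; interest $0.66 → $166.19; payment $15.00; balance $151.19
Quarter 2: opening $151.19; interest $0.60 → $151.79; payment $15.00; balance $136.79
Quarter 3: opening $136.79; interest $0.55 → $137.34; payment $15.00; balance $122.34
Quarter 4: opening $122.34; interest $0.49 → $122.83; payment $15.00; balance $107.83
Quarter 5: opening $107.83; interest $0.43 → $108.26; payment $15.00; balance $93.26
Quarter 6: opening $93.26; interest $0.37 → $93.63; payment $15.00; balance $78.63
Quarter 7: opening $78.63; interest $0.31 → $78.94; payment $15.00; balance $63.94
Quarter 8: opening $63.94; interest $0.26 → $64.20; payment $15.00; balance $49.20
Quarter 9: opening $49.20; interest $0.20 → $49.40; payment $15.00; balance $34.40
Quarter 10: opening $34.40; interest $0.14 → $34.54; payment $15.00; balance $19.54
Quarter 11: opening $19.54; interest $0.08 → $19.62; payment $15.00; balance $4.62
Quarter 12: opening $4.62; interest $0.02 → $4.64; payment $4.64; balance $0.00

$4.64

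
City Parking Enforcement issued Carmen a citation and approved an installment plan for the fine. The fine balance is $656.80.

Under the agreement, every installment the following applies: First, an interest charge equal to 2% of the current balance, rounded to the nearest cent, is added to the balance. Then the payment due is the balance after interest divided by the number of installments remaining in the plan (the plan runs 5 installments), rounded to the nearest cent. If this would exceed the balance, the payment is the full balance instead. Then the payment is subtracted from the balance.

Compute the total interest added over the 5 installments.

Installment 1: $656.80 +$13.14 interest = $669.94; pay $133.99 → $535.95
Installment 2: $535.95 +$10.72 interest = $546.67; pay $136.67 → $410.00
Installment 3: $410.00 +$8.20 interest = $418.20; pay $139.40 → $278.80
Installment 4: $278.80 +$5.58 interest = $284.38; pay $142.19 → $142.19
Installment 5: $142.19 +$2.84 interest = $145.03; pay $145.03 → $0.00
Total interest: $13.14 + $10.72 + $8.20 + $5.58 + $2.84 = $40.48

$40.48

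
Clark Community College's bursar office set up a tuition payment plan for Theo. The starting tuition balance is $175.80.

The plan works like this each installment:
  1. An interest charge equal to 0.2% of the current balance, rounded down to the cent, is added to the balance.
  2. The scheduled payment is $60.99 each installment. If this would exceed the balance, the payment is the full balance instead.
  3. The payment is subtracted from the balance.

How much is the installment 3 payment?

# | Opening | Interest | Payment | End bal
1 | $175.80 | $0.35 | $60.99 | $115.16
2 | $115.16 | $0.23 | $60.99 | $54.40
3 | $54.40 | $0.10 | $54.50 | $0.00

$54.50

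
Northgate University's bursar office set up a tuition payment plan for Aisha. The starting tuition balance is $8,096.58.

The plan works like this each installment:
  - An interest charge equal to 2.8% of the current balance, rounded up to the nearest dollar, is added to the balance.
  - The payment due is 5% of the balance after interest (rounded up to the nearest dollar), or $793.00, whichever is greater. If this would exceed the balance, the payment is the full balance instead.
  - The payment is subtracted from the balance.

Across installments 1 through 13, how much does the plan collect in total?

$9,674.58

Installment 1: $8,096.58 +$227.00 interest = $8,323.58; pay $793.00 → $7,530.58
Installment 2: $7,530.58 +$211.00 interest = $7,741.58; pay $793.00 → $6,948.58
Installment 3: $6,948.58 +$195.00 interest = $7,143.58; pay $793.00 → $6,350.58
Installment 4: $6,350.58 +$178.00 interest = $6,528.58; pay $793.00 → $5,735.58
Installment 5: $5,735.58 +$161.00 interest = $5,896.58; pay $793.00 → $5,103.58
Installment 6: $5,103.58 +$143.00 interest = $5,246.58; pay $793.00 → $4,453.58
Installment 7: $4,453.58 +$125.00 interest = $4,578.58; pay $793.00 → $3,785.58
Installment 8: $3,785.58 +$106.00 interest = $3,891.58; pay $793.00 → $3,098.58
Installment 9: $3,098.58 +$87.00 interest = $3,185.58; pay $793.00 → $2,392.58
Installment 10: $2,392.58 +$67.00 interest = $2,459.58; pay $793.00 → $1,666.58
Installment 11: $1,666.58 +$47.00 interest = $1,713.58; pay $793.00 → $920.58
Installment 12: $920.58 +$26.00 interest = $946.58; pay $793.00 → $153.58
Installment 13: $153.58 +$5.00 interest = $158.58; pay $158.58 → $0.00
Total paid: $9,674.58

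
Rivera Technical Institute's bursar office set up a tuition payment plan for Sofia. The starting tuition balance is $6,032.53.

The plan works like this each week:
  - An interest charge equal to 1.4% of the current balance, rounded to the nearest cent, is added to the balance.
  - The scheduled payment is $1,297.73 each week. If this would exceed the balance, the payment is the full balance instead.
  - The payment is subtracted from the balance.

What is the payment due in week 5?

$1,091.64

Week 1: $6,032.53 +$84.46 interest = $6,116.99; pay $1,297.73 → $4,819.26
Week 2: $4,819.26 +$67.47 interest = $4,886.73; pay $1,297.73 → $3,589.00
Week 3: $3,589.00 +$50.25 interest = $3,639.25; pay $1,297.73 → $2,341.52
Week 4: $2,341.52 +$32.78 interest = $2,374.30; pay $1,297.73 → $1,076.57
Week 5: $1,076.57 +$15.07 interest = $1,091.64; pay $1,091.64 → $0.00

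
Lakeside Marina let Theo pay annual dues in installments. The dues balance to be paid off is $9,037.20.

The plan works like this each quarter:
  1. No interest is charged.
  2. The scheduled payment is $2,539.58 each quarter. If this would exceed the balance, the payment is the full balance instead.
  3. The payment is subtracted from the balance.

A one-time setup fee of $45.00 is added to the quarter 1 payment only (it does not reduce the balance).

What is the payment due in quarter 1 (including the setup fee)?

$2,584.58

Quarter 1: $9,037.20 − $2,539.58 (+ $45.00 fee) → $6,497.62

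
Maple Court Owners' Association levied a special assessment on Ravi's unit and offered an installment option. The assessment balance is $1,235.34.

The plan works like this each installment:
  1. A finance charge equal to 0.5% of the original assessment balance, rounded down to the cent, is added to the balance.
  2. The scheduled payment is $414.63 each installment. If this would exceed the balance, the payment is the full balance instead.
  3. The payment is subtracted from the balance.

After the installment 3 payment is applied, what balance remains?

Installment 1: opening $1,235.34; interest $6.17 → $1,241.51; payment $414.63; balance $826.88
Installment 2: opening $826.88; interest $6.17 → $833.05; payment $414.63; balance $418.42
Installment 3: opening $418.42; interest $6.17 → $424.59; payment $414.63; balance $9.96

$9.96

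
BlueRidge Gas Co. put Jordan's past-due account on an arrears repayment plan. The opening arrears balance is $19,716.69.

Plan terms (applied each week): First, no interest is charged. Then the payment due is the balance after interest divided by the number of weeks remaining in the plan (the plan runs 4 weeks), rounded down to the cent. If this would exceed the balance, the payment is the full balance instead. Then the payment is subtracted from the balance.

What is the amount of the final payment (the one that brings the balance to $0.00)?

$4,929.18

# | Opening | Payment | End bal
1 | $19,716.69 | $4,929.17 | $14,787.52
2 | $14,787.52 | $4,929.17 | $9,858.35
3 | $9,858.35 | $4,929.17 | $4,929.18
4 | $4,929.18 | $4,929.18 | $0.00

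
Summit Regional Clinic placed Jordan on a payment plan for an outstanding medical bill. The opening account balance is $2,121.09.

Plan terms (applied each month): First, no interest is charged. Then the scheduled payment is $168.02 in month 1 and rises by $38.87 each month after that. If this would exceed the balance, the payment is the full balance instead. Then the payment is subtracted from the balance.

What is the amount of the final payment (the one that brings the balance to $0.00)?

$128.68

# | Opening | Payment | End bal
1 | $2,121.09 | $168.02 | $1,953.07
2 | $1,953.07 | $206.89 | $1,746.18
3 | $1,746.18 | $245.76 | $1,500.42
4 | $1,500.42 | $284.63 | $1,215.79
5 | $1,215.79 | $323.50 | $892.29
6 | $892.29 | $362.37 | $529.92
7 | $529.92 | $401.24 | $128.68
8 | $128.68 | $128.68 | $0.00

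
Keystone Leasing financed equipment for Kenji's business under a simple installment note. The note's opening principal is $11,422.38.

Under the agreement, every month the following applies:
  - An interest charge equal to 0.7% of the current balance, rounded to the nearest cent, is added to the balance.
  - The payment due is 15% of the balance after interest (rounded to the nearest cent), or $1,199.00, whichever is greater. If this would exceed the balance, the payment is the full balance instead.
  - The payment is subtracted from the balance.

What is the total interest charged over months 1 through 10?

Month 1: opening $11,422.38; interest $79.96 → $11,502.34; payment $1,725.35; balance $9,776.99
Month 2: opening $9,776.99; interest $68.44 → $9,845.43; payment $1,476.81; balance $8,368.62
Month 3: opening $8,368.62; interest $58.58 → $8,427.20; payment $1,264.08; balance $7,163.12
Month 4: opening $7,163.12; interest $50.14 → $7,213.26; payment $1,199.00; balance $6,014.26
Month 5: opening $6,014.26; interest $42.10 → $6,056.36; payment $1,199.00; balance $4,857.36
Month 6: opening $4,857.36; interest $34.00 → $4,891.36; payment $1,199.00; balance $3,692.36
Month 7: opening $3,692.36; interest $25.85 → $3,718.21; payment $1,199.00; balance $2,519.21
Month 8: opening $2,519.21; interest $17.63 → $2,536.84; payment $1,199.00; balance $1,337.84
Month 9: opening $1,337.84; interest $9.36 → $1,347.20; payment $1,199.00; balance $148.20
Month 10: opening $148.20; interest $1.04 → $149.24; payment $149.24; balance $0.00
Total interest: $79.96 + $68.44 + $58.58 + $50.14 + $42.10 + $34.00 + $25.85 + $17.63 + $9.36 + $1.04 = $387.10

$387.10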